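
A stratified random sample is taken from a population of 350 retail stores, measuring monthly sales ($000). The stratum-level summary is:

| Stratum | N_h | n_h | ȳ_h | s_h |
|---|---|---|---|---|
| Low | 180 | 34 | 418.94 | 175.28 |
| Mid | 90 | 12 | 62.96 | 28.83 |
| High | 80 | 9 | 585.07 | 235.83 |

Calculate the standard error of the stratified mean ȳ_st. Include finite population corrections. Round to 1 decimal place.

SE(ȳ_st) ≈ 22.0

V̂(ȳ_st) = Σ W_h² (1 − n_h/N_h) s_h²/n_h, with W_h = N_h/N and N = 350:
  stratum Low: (180/350)²·(1 − 34/180)·175.28²/34 = 193.854
  stratum Mid: (90/350)²·(1 − 12/90)·28.83²/12 = 3.96926
  stratum High: (80/350)²·(1 − 9/80)·235.83²/9 = 286.529
V̂(ȳ_st) = 484.352
SE(ȳ_st) = √484.352 = 22.008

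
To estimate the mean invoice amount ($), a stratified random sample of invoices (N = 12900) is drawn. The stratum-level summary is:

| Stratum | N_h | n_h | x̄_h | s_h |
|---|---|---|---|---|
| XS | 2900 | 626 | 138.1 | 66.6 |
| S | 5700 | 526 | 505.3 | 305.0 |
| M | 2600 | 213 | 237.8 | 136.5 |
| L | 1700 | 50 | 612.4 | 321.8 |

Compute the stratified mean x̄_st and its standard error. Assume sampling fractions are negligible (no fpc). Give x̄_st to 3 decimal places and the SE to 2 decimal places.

x̄_st = Σ W_h x̄_h = (2900·138.1 + 5700·505.3 + 2600·237.8 + 1700·612.4)/12900 = 382.95039
V̂(x̄_st) = Σ W_h² s_h²/n_h, with W_h = N_h/N and N = 12900:
  stratum XS: (2900/12900)²·66.6²/626 = 0.358089
  stratum S: (5700/12900)²·305.0²/526 = 34.529
  stratum M: (2600/12900)²·136.5²/213 = 3.55347
  stratum L: (1700/12900)²·321.8²/50 = 35.9683
V̂(x̄_st) = 74.4089
SE(x̄_st) = √74.4089 = 8.62606

x̄_st ≈ 382.950, SE ≈ 8.63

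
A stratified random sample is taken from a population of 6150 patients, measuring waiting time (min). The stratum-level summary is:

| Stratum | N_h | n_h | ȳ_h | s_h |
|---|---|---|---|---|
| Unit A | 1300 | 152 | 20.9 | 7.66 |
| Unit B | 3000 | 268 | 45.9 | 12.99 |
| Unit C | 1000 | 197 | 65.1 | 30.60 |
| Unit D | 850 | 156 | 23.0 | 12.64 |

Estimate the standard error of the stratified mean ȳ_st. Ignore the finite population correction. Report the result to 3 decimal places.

SE(ȳ_st) ≈ 0.559

V̂(ȳ_st) = Σ W_h² s_h²/n_h, with W_h = N_h/N and N = 6150:
  stratum Unit A: (1300/6150)²·7.66²/152 = 0.0172485
  stratum Unit B: (3000/6150)²·12.99²/268 = 0.149822
  stratum Unit C: (1000/6150)²·30.60²/197 = 0.125668
  stratum Unit D: (850/6150)²·12.64²/156 = 0.019564
V̂(ȳ_st) = 0.312303
SE(ȳ_st) = √0.312303 = 0.558841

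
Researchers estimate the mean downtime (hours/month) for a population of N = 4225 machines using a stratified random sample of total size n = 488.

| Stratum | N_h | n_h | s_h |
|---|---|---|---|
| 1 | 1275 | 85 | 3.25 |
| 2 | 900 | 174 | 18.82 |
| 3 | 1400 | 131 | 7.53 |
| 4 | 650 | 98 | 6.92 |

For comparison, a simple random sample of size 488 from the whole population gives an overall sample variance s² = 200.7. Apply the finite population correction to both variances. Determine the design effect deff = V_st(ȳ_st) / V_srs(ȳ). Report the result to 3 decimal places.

V̂(ȳ_st) = Σ W_h² (1 − n_h/N_h) s_h²/n_h, with W_h = N_h/N and N = 4225:
  stratum 1: (1275/4225)²·(1 − 85/1275)·3.25²/85 = 0.0105621
  stratum 2: (900/4225)²·(1 − 174/900)·18.82²/174 = 0.0745102
  stratum 3: (1400/4225)²·(1 − 131/1400)·7.53²/131 = 0.0430779
  stratum 4: (650/4225)²·(1 − 98/650)·6.92²/98 = 0.00982167
V_st = 0.137972
V_srs = (1 − 488/4225)·200.7/488 = 0.363768
deff = V_st / V_srs = 0.137972/0.363768 = 0.3793

deff ≈ 0.379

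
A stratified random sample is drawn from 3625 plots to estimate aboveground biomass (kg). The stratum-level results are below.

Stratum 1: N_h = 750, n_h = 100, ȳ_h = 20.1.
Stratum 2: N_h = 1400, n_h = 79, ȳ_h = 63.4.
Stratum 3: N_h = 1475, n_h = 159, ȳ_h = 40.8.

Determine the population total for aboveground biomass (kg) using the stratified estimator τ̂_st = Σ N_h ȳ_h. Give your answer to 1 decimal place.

τ̂_st ≈ 164015.0

τ̂_st = Σ N_h ȳ_h = 750·20.1 + 1400·63.4 + 1475·40.8 = 164015.0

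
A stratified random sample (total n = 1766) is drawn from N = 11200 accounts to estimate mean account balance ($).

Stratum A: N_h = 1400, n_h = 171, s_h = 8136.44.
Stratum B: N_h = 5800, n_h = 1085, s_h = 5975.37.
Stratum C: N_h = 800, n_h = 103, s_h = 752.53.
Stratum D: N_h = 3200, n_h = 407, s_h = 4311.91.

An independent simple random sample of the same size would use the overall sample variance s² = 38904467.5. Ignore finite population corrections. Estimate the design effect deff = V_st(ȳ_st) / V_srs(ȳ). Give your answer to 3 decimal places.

V̂(ȳ_st) = Σ W_h² s_h²/n_h, with W_h = N_h/N and N = 11200:
  stratum A: (1400/11200)²·8136.44²/171 = 6049.13
  stratum B: (5800/11200)²·5975.37²/1085 = 8825.1
  stratum C: (800/11200)²·752.53²/103 = 28.0514
  stratum D: (3200/11200)²·4311.91²/407 = 3729.14
V_st = 18631.4
V_srs = s²/n = 38904467.5/1766 = 22029.7
deff = V_st / V_srs = 18631.4/22029.7 = 0.8457

deff ≈ 0.846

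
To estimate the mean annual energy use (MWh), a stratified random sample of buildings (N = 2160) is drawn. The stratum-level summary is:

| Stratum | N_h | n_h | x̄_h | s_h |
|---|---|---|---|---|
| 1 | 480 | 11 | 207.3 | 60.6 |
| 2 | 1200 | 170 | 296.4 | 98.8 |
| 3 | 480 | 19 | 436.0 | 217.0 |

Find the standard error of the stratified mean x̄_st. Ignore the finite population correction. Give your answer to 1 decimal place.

SE(x̄_st) ≈ 12.5

V̂(x̄_st) = Σ W_h² s_h²/n_h, with W_h = N_h/N and N = 2160:
  stratum 1: (480/2160)²·60.6²/11 = 16.4865
  stratum 2: (1200/2160)²·98.8²/170 = 17.7223
  stratum 3: (480/2160)²·217.0²/19 = 122.389
V̂(x̄_st) = 156.597
SE(x̄_st) = √156.597 = 12.5139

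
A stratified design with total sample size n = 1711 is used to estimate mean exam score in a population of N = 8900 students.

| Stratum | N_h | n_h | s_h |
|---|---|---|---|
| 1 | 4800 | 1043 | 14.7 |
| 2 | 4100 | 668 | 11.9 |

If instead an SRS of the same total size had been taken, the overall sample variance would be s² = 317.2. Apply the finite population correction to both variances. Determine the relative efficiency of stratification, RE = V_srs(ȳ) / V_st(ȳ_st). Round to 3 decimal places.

V̂(ȳ_st) = Σ W_h² (1 − n_h/N_h) s_h²/n_h, with W_h = N_h/N and N = 8900:
  stratum 1: (4800/8900)²·(1 − 1043/4800)·14.7²/1043 = 0.0471686
  stratum 2: (4100/8900)²·(1 − 668/4100)·11.9²/668 = 0.037659
V_st = 0.0848276
V_srs = (1 − 1711/8900)·317.2/1711 = 0.149748
Relative efficiency = V_srs / V_st = 0.149748/0.0848276 = 1.7653

RE ≈ 1.765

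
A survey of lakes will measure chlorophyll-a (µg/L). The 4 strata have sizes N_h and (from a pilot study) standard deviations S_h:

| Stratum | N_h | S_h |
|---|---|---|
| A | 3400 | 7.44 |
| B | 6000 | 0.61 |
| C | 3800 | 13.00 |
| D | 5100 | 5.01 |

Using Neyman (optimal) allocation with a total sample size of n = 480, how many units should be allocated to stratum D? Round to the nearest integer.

Neyman allocation: n_h = n · N_h S_h / Σ N_i S_i, with n = 480.
  stratum A: N_h·S_h = 3400·7.44 = 25296.00
  stratum B: N_h·S_h = 6000·0.61 = 3660.00
  stratum C: N_h·S_h = 3800·13.00 = 49400.00
  stratum D: N_h·S_h = 5100·5.01 = 25551.00
Σ N_h S_h = 103907.00
n for stratum D = 480·25551.00/103907.00 = 118.033 → 118

118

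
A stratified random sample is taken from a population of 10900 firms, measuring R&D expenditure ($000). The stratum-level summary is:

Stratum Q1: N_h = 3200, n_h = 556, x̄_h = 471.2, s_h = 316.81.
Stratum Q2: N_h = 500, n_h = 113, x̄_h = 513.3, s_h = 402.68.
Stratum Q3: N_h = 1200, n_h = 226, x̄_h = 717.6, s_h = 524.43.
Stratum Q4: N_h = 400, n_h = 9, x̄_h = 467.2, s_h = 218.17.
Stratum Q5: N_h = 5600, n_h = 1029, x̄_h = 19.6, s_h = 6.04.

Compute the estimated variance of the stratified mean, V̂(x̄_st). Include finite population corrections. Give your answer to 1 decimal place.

V̂(x̄_st) = Σ W_h² (1 − n_h/N_h) s_h²/n_h, with W_h = N_h/N and N = 10900:
  stratum Q1: (3200/10900)²·(1 − 556/3200)·316.81²/556 = 12.8553
  stratum Q2: (500/10900)²·(1 − 113/500)·402.68²/113 = 2.33706
  stratum Q3: (1200/10900)²·(1 − 226/1200)·524.43²/226 = 11.9716
  stratum Q4: (400/10900)²·(1 − 9/400)·218.17²/9 = 6.96196
  stratum Q5: (5600/10900)²·(1 − 1029/5600)·6.04²/1029 = 0.00763844
V̂(x̄_st) = 34.1336

V̂(x̄_st) ≈ 34.1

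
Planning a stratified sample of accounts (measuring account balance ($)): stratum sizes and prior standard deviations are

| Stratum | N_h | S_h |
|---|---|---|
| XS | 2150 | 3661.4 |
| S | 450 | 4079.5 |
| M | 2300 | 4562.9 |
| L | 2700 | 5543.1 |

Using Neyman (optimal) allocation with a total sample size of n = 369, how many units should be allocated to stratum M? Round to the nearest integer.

Neyman allocation: n_h = n · N_h S_h / Σ N_i S_i, with n = 369.
  stratum XS: N_h·S_h = 2150·3661.4 = 7872010.00
  stratum S: N_h·S_h = 450·4079.5 = 1835775.00
  stratum M: N_h·S_h = 2300·4562.9 = 10494670.00
  stratum L: N_h·S_h = 2700·5543.1 = 14966370.00
Σ N_h S_h = 35168825.00
n for stratum M = 369·10494670.00/35168825.00 = 110.113 → 110

110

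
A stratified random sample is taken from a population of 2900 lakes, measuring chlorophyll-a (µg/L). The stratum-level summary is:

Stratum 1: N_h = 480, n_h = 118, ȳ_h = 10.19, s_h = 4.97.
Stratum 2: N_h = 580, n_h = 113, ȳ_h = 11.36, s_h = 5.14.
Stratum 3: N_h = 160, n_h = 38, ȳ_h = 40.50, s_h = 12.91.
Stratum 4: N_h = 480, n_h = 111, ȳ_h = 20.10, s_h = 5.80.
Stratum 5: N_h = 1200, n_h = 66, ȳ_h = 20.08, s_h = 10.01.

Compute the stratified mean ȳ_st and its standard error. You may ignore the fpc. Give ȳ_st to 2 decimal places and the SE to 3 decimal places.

ȳ_st = Σ W_h ȳ_h = (480·10.19 + 580·11.36 + 160·40.50 + 480·20.10 + 1200·20.08)/2900 = 17.82897
V̂(ȳ_st) = Σ W_h² s_h²/n_h, with W_h = N_h/N and N = 2900:
  stratum 1: (480/2900)²·4.97²/118 = 0.00573479
  stratum 2: (580/2900)²·5.14²/113 = 0.00935207
  stratum 3: (160/2900)²·12.91²/38 = 0.013351
  stratum 4: (480/2900)²·5.80²/111 = 0.0083027
  stratum 5: (1200/2900)²·10.01²/66 = 0.259951
V̂(ȳ_st) = 0.296691
SE(ȳ_st) = √0.296691 = 0.544694

ȳ_st ≈ 17.83, SE ≈ 0.545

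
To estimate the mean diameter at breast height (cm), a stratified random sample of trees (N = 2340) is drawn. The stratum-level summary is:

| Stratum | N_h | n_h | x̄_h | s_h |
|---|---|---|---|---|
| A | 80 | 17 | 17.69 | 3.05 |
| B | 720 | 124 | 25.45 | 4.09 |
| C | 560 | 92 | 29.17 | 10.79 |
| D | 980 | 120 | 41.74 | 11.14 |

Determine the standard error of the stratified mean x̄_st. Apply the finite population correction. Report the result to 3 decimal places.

SE(x̄_st) ≈ 0.480

V̂(x̄_st) = Σ W_h² (1 − n_h/N_h) s_h²/n_h, with W_h = N_h/N and N = 2340:
  stratum A: (80/2340)²·(1 − 17/80)·3.05²/17 = 0.000503674
  stratum B: (720/2340)²·(1 − 124/720)·4.09²/124 = 0.0105724
  stratum C: (560/2340)²·(1 − 92/560)·10.79²/92 = 0.06057
  stratum D: (980/2340)²·(1 − 120/980)·11.14²/120 = 0.159178
V̂(x̄_st) = 0.230824
SE(x̄_st) = √0.230824 = 0.480441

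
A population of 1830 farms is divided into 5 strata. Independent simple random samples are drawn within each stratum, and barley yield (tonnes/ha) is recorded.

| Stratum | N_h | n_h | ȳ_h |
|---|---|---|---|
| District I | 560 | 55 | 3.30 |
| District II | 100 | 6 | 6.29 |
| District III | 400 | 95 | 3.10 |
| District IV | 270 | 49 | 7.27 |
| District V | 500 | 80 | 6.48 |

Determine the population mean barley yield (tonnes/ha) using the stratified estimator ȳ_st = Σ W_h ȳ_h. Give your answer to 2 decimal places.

N = Σ N_h = 1830. Stratum weights W_h = N_h/N.
ȳ_st = (560·3.30 + 100·6.29 + 400·3.10 + 270·7.27 + 500·6.48) / 1830 = 4.8743

ȳ_st ≈ 4.87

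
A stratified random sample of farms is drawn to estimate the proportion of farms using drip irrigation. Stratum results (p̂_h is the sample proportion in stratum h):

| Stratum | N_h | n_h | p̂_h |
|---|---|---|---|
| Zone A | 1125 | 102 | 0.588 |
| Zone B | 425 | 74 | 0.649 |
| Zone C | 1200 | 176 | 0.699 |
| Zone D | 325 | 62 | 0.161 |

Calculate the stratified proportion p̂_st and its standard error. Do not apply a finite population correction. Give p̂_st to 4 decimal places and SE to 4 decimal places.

p̂_st ≈ 0.5946, SE ≈ 0.0243

N = 3075; stratum weights W_h = N_h/N.
p̂_st = Σ W_h p̂_h = (1125·0.588 + 425·0.649 + 1200·0.699 + 325·0.161)/3075 = 0.59462
V̂(p̂_st) = Σ W_h² p̂_h(1−p̂_h)/(n_h−1):
  stratum Zone A: (1125/3075)²·0.588·0.412/101 = 0.000321047
  stratum Zone B: (425/3075)²·0.649·0.351/73 = 5.96097e-05
  stratum Zone C: (1200/3075)²·0.699·0.301/175 = 0.000183096
  stratum Zone D: (325/3075)²·0.161·0.839/61 = 2.47363e-05
V̂(p̂_st) = 0.000588488; SE = √V̂ = 0.0242588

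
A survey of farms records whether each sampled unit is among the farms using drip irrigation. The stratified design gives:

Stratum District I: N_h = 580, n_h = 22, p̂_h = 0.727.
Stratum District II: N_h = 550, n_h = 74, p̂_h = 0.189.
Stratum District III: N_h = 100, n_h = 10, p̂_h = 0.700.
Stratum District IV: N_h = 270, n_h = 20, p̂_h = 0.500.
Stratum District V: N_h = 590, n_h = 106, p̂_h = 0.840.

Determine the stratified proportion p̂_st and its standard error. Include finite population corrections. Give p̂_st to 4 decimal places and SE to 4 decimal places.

p̂_st ≈ 0.5867, SE ≈ 0.0341

N = 2090; stratum weights W_h = N_h/N.
p̂_st = Σ W_h p̂_h = (580·0.727 + 550·0.189 + 100·0.700 + 270·0.500 + 590·0.840)/2090 = 0.58670
V̂(p̂_st) = Σ W_h² (1 − n_h/N_h) p̂_h(1−p̂_h)/(n_h−1):
  stratum District I: (580/2090)²·(1 − 22/580)·0.727·0.273/21 = 0.000700241
  stratum District II: (550/2090)²·(1 − 74/550)·0.189·0.811/73 = 0.000125845
  stratum District III: (100/2090)²·(1 − 10/100)·0.700·0.300/9 = 4.80758e-05
  stratum District IV: (270/2090)²·(1 − 20/270)·0.500·0.500/19 = 0.000203328
  stratum District V: (590/2090)²·(1 − 106/590)·0.840·0.160/105 = 8.36787e-05
V̂(p̂_st) = 0.00116117; SE = √V̂ = 0.0340759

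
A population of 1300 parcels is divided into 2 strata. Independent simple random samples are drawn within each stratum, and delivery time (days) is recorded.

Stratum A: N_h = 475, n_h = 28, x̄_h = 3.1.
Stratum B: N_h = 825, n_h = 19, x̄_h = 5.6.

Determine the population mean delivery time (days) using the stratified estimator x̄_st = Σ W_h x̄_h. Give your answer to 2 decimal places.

N = Σ N_h = 1300. Stratum weights W_h = N_h/N.
x̄_st = (475·3.1 + 825·5.6) / 1300 = 4.6865

x̄_st ≈ 4.69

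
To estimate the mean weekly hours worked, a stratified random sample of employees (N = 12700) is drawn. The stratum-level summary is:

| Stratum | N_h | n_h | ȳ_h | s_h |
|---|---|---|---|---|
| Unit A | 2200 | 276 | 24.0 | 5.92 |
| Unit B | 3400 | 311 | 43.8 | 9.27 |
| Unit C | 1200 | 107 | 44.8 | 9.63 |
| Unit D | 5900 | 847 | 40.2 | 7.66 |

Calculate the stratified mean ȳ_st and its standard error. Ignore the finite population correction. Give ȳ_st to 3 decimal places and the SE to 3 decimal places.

ȳ_st = Σ W_h ȳ_h = (2200·24.0 + 3400·43.8 + 1200·44.8 + 5900·40.2)/12700 = 38.79213
V̂(ȳ_st) = Σ W_h² s_h²/n_h, with W_h = N_h/N and N = 12700:
  stratum Unit A: (2200/12700)²·5.92²/276 = 0.00381041
  stratum Unit B: (3400/12700)²·9.27²/311 = 0.0198038
  stratum Unit C: (1200/12700)²·9.63²/107 = 0.00773791
  stratum Unit D: (5900/12700)²·7.66²/847 = 0.014951
V̂(ȳ_st) = 0.0463032
SE(ȳ_st) = √0.0463032 = 0.215182

ȳ_st ≈ 38.792, SE ≈ 0.215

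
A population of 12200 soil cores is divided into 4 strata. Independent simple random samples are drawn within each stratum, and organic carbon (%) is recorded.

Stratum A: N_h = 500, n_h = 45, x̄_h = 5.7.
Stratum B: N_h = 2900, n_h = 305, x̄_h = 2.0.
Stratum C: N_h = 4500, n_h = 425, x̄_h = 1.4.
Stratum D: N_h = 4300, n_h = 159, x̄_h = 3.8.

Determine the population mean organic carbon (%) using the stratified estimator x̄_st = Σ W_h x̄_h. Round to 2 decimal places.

x̄_st ≈ 2.56

N = Σ N_h = 12200. Stratum weights W_h = N_h/N.
x̄_st = (500·5.7 + 2900·2.0 + 4500·1.4 + 4300·3.8) / 12200 = 2.5648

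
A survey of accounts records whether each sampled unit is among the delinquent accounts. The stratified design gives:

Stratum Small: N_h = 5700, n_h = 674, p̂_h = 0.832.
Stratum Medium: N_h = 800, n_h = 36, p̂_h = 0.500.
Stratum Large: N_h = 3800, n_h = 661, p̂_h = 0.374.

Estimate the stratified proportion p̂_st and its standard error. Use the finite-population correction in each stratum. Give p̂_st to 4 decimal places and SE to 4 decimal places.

N = 10300; stratum weights W_h = N_h/N.
p̂_st = Σ W_h p̂_h = (5700·0.832 + 800·0.500 + 3800·0.374)/10300 = 0.63724
V̂(p̂_st) = Σ W_h² (1 − n_h/N_h) p̂_h(1−p̂_h)/(n_h−1):
  stratum Small: (5700/10300)²·(1 − 674/5700)·0.832·0.168/673 = 5.60842e-05
  stratum Medium: (800/10300)²·(1 − 36/800)·0.500·0.500/35 = 4.1151e-05
  stratum Large: (3800/10300)²·(1 − 661/3800)·0.374·0.626/660 = 3.98843e-05
V̂(p̂_st) = 0.00013712; SE = √V̂ = 0.0117098

p̂_st ≈ 0.6372, SE ≈ 0.0117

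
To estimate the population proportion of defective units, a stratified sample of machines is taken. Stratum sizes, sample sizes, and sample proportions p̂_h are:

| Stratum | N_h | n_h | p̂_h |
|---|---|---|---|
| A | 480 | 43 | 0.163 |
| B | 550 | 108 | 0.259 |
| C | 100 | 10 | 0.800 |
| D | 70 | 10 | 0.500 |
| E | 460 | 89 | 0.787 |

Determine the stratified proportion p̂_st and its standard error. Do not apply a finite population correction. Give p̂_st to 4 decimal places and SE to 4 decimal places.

N = 1660; stratum weights W_h = N_h/N.
p̂_st = Σ W_h p̂_h = (480·0.163 + 550·0.259 + 100·0.800 + 70·0.500 + 460·0.787)/1660 = 0.42031
V̂(p̂_st) = Σ W_h² p̂_h(1−p̂_h)/(n_h−1):
  stratum A: (480/1660)²·0.163·0.837/42 = 0.0002716
  stratum B: (550/1660)²·0.259·0.741/107 = 0.000196899
  stratum C: (100/1660)²·0.800·0.200/9 = 6.45151e-05
  stratum D: (70/1660)²·0.500·0.500/9 = 4.93944e-05
  stratum E: (460/1660)²·0.787·0.213/88 = 0.000146275
V̂(p̂_st) = 0.000728684; SE = √V̂ = 0.0269941

p̂_st ≈ 0.4203, SE ≈ 0.0270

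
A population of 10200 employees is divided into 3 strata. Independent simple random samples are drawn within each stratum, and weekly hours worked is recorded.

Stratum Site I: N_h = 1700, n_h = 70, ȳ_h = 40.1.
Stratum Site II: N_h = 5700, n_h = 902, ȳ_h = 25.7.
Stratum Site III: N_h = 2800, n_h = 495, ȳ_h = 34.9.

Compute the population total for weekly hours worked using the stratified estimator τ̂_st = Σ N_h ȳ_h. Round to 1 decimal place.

τ̂_st ≈ 312380.0

τ̂_st = Σ N_h ȳ_h = 1700·40.1 + 5700·25.7 + 2800·34.9 = 312380.0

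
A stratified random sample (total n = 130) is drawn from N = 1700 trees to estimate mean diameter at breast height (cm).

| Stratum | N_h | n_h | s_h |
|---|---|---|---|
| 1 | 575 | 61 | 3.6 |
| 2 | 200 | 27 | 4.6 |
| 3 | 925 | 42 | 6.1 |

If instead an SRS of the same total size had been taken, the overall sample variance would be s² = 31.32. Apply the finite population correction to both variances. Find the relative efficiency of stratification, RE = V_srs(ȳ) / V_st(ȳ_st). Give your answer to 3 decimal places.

RE ≈ 0.790

V̂(ȳ_st) = Σ W_h² (1 − n_h/N_h) s_h²/n_h, with W_h = N_h/N and N = 1700:
  stratum 1: (575/1700)²·(1 − 61/575)·3.6²/61 = 0.0217274
  stratum 2: (200/1700)²·(1 − 27/200)·4.6²/27 = 0.00938275
  stratum 3: (925/1700)²·(1 − 42/925)·6.1²/42 = 0.250389
V_st = 0.281499
V_srs = (1 − 130/1700)·31.32/130 = 0.2225
Relative efficiency = V_srs / V_st = 0.2225/0.281499 = 0.7904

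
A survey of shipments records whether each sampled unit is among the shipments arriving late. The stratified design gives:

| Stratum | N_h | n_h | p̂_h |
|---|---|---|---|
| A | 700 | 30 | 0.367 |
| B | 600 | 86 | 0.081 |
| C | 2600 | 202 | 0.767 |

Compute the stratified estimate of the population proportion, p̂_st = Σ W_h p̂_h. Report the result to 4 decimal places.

N = 3900; stratum weights W_h = N_h/N.
p̂_st = Σ W_h p̂_h = (700·0.367 + 600·0.081 + 2600·0.767)/3900 = 0.58967

p̂_st ≈ 0.5897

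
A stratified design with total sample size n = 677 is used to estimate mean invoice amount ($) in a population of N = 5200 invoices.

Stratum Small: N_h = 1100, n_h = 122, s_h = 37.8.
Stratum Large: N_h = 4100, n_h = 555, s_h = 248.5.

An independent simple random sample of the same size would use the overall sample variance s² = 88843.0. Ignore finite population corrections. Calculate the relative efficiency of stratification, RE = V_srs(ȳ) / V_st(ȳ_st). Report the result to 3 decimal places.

V̂(ȳ_st) = Σ W_h² s_h²/n_h, with W_h = N_h/N and N = 5200:
  stratum Small: (1100/5200)²·37.8²/122 = 0.524086
  stratum Large: (4100/5200)²·248.5²/555 = 69.1705
V_st = 69.6946
V_srs = s²/n = 88843.0/677 = 131.23
Relative efficiency = V_srs / V_st = 131.23/69.6946 = 1.8829

RE ≈ 1.883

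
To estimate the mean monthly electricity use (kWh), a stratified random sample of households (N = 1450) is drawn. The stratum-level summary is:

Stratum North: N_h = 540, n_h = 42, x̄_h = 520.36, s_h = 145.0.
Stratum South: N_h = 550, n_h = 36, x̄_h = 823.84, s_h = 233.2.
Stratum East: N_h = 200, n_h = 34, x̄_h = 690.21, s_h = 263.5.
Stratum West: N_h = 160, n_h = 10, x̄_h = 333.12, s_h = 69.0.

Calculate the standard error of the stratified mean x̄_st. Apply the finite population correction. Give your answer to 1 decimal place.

V̂(x̄_st) = Σ W_h² (1 − n_h/N_h) s_h²/n_h, with W_h = N_h/N and N = 1450:
  stratum North: (540/1450)²·(1 − 42/540)·145.0²/42 = 64.0286
  stratum South: (550/1450)²·(1 − 36/550)·233.2²/36 = 203.116
  stratum East: (200/1450)²·(1 − 34/200)·263.5²/34 = 32.2466
  stratum West: (160/1450)²·(1 − 10/160)·69.0²/10 = 5.43467
V̂(x̄_st) = 304.826
SE(x̄_st) = √304.826 = 17.4593

SE(x̄_st) ≈ 17.5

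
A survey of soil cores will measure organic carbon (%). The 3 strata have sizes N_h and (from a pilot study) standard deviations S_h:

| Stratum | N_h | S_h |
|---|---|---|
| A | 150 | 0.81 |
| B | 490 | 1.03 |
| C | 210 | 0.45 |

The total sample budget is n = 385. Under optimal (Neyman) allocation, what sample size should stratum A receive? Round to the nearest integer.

65

Neyman allocation: n_h = n · N_h S_h / Σ N_i S_i, with n = 385.
  stratum A: N_h·S_h = 150·0.81 = 121.50
  stratum B: N_h·S_h = 490·1.03 = 504.70
  stratum C: N_h·S_h = 210·0.45 = 94.50
Σ N_h S_h = 720.70
n for stratum A = 385·121.50/720.70 = 64.906 → 65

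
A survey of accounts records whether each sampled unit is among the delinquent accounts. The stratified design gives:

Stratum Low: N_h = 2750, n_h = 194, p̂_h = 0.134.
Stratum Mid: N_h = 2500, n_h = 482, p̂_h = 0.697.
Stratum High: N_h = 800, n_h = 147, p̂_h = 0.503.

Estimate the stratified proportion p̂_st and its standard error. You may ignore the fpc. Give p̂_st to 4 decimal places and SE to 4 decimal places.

N = 6050; stratum weights W_h = N_h/N.
p̂_st = Σ W_h p̂_h = (2750·0.134 + 2500·0.697 + 800·0.503)/6050 = 0.41544
V̂(p̂_st) = Σ W_h² p̂_h(1−p̂_h)/(n_h−1):
  stratum Low: (2750/6050)²·0.134·0.866/193 = 0.000124228
  stratum Mid: (2500/6050)²·0.697·0.303/481 = 7.49721e-05
  stratum High: (800/6050)²·0.503·0.497/146 = 2.99392e-05
V̂(p̂_st) = 0.000229139; SE = √V̂ = 0.0151374

p̂_st ≈ 0.4154, SE ≈ 0.0151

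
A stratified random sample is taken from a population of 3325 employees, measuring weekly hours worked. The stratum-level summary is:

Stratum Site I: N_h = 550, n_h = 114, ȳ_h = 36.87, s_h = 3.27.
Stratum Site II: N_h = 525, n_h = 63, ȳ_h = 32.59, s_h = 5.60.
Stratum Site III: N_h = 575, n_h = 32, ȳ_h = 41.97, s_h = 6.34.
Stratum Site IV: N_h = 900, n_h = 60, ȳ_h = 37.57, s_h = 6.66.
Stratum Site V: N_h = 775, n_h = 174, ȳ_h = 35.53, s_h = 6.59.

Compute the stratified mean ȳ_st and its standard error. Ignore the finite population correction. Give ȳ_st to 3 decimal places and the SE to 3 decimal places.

ȳ_st = Σ W_h ȳ_h = (550·36.87 + 525·32.59 + 575·41.97 + 900·37.57 + 775·35.53)/3325 = 36.95331
V̂(ȳ_st) = Σ W_h² s_h²/n_h, with W_h = N_h/N and N = 3325:
  stratum Site I: (550/3325)²·3.27²/114 = 0.00256645
  stratum Site II: (525/3325)²·5.60²/63 = 0.01241
  stratum Site III: (575/3325)²·6.34²/32 = 0.0375648
  stratum Site IV: (900/3325)²·6.66²/60 = 0.0541625
  stratum Site V: (775/3325)²·6.59²/174 = 0.0135594
V̂(ȳ_st) = 0.120263
SE(ȳ_st) = √0.120263 = 0.34679

ȳ_st ≈ 36.953, SE ≈ 0.347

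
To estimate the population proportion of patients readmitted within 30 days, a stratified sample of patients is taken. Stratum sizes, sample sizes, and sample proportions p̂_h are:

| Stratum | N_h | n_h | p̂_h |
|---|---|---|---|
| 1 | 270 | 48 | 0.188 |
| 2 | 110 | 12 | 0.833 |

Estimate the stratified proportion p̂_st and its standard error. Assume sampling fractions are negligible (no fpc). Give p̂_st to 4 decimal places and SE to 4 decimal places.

N = 380; stratum weights W_h = N_h/N.
p̂_st = Σ W_h p̂_h = (270·0.188 + 110·0.833)/380 = 0.37471
V̂(p̂_st) = Σ W_h² p̂_h(1−p̂_h)/(n_h−1):
  stratum 1: (270/380)²·0.188·0.812/47 = 0.00163975
  stratum 2: (110/380)²·0.833·0.167/11 = 0.00105971
V̂(p̂_st) = 0.00269945; SE = √V̂ = 0.0519563

p̂_st ≈ 0.3747, SE ≈ 0.0520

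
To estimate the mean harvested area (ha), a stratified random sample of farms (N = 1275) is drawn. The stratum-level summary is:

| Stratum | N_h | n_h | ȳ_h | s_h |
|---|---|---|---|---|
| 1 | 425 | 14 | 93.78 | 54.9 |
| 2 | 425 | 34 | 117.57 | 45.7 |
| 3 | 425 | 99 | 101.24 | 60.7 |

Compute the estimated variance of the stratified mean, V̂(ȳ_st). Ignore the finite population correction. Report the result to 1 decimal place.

V̂(ȳ_st) = Σ W_h² s_h²/n_h, with W_h = N_h/N and N = 1275:
  stratum 1: (425/1275)²·54.9²/14 = 23.9207
  stratum 2: (425/1275)²·45.7²/34 = 6.82513
  stratum 3: (425/1275)²·60.7²/99 = 4.13523
V̂(ȳ_st) = 34.8811

V̂(ȳ_st) ≈ 34.9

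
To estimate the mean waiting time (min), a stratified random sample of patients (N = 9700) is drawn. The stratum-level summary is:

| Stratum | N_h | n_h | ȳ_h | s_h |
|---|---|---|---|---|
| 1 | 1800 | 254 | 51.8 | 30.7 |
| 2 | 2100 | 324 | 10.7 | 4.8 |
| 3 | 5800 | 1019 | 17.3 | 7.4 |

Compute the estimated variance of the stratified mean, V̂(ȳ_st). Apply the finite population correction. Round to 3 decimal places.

V̂(ȳ_st) ≈ 0.128

V̂(ȳ_st) = Σ W_h² (1 − n_h/N_h) s_h²/n_h, with W_h = N_h/N and N = 9700:
  stratum 1: (1800/9700)²·(1 − 254/1800)·30.7²/254 = 0.109744
  stratum 2: (2100/9700)²·(1 − 324/2100)·4.8²/324 = 0.00281875
  stratum 3: (5800/9700)²·(1 − 1019/5800)·7.4²/1019 = 0.0158377
V̂(ȳ_st) = 0.128401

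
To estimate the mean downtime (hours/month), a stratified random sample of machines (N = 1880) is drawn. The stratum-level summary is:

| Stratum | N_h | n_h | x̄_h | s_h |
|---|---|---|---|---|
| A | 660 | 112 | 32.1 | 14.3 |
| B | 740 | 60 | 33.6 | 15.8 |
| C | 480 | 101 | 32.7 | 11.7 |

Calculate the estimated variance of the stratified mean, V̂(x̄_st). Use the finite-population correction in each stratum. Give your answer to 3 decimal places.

V̂(x̄_st) = Σ W_h² (1 − n_h/N_h) s_h²/n_h, with W_h = N_h/N and N = 1880:
  stratum A: (660/1880)²·(1 − 112/660)·14.3²/112 = 0.186837
  stratum B: (740/1880)²·(1 − 60/740)·15.8²/60 = 0.592363
  stratum C: (480/1880)²·(1 − 101/480)·11.7²/101 = 0.0697614
V̂(x̄_st) = 0.848961

V̂(x̄_st) ≈ 0.849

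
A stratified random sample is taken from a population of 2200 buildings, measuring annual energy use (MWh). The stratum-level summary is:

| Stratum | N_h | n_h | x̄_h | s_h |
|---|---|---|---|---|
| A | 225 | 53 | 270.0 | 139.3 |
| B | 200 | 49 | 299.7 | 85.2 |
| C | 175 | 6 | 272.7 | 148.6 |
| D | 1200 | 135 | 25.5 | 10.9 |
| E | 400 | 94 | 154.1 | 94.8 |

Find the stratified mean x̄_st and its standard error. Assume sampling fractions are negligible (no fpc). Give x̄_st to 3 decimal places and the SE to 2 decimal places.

x̄_st = Σ W_h x̄_h = (225·270.0 + 200·299.7 + 175·272.7 + 1200·25.5 + 400·154.1)/2200 = 118.47841
V̂(x̄_st) = Σ W_h² s_h²/n_h, with W_h = N_h/N and N = 2200:
  stratum A: (225/2200)²·139.3²/53 = 3.82953
  stratum B: (200/2200)²·85.2²/49 = 1.22433
  stratum C: (175/2200)²·148.6²/6 = 23.2872
  stratum D: (1200/2200)²·10.9²/135 = 0.26184
  stratum E: (400/2200)²·94.8²/94 = 3.16056
V̂(x̄_st) = 31.7634
SE(x̄_st) = √31.7634 = 5.63591

x̄_st ≈ 118.478, SE ≈ 5.64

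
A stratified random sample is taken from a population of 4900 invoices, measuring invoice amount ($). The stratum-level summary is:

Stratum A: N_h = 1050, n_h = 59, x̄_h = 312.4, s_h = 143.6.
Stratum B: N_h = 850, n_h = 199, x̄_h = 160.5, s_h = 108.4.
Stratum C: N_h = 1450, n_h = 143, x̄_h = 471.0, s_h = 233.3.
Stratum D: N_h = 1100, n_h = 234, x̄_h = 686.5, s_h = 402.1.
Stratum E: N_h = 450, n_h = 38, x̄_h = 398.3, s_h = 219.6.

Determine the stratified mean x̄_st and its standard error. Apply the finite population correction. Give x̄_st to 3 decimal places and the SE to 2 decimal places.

x̄_st = Σ W_h x̄_h = (1050·312.4 + 850·160.5 + 1450·471.0 + 1100·686.5 + 450·398.3)/4900 = 424.85306
V̂(x̄_st) = Σ W_h² (1 − n_h/N_h) s_h²/n_h, with W_h = N_h/N and N = 4900:
  stratum A: (1050/4900)²·(1 − 59/1050)·143.6²/59 = 15.147
  stratum B: (850/4900)²·(1 − 199/850)·108.4²/199 = 1.36086
  stratum C: (1450/4900)²·(1 − 143/1450)·233.3²/143 = 30.0431
  stratum D: (1100/4900)²·(1 − 234/1100)·402.1²/234 = 27.4139
  stratum E: (450/4900)²·(1 − 38/450)·219.6²/38 = 9.79938
V̂(x̄_st) = 83.7643
SE(x̄_st) = √83.7643 = 9.15228

x̄_st ≈ 424.853, SE ≈ 9.15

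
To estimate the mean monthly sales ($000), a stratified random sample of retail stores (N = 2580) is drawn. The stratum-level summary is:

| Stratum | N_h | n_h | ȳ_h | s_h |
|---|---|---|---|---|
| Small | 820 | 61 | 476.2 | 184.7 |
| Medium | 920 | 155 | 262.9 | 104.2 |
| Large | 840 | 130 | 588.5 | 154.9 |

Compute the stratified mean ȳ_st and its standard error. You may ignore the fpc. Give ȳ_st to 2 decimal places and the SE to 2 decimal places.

ȳ_st ≈ 436.70, SE ≈ 9.22

ȳ_st = Σ W_h ȳ_h = (820·476.2 + 920·262.9 + 840·588.5)/2580 = 436.70233
V̂(ȳ_st) = Σ W_h² s_h²/n_h, with W_h = N_h/N and N = 2580:
  stratum Small: (820/2580)²·184.7²/61 = 56.4927
  stratum Medium: (920/2580)²·104.2²/155 = 8.90717
  stratum Large: (840/2580)²·154.9²/130 = 19.5649
V̂(ȳ_st) = 84.9648
SE(ȳ_st) = √84.9648 = 9.21764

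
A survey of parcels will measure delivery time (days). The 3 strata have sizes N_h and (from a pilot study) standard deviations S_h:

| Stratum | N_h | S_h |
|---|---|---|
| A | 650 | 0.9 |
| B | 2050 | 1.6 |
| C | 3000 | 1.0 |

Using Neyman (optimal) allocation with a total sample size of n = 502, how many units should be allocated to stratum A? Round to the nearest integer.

43

Neyman allocation: n_h = n · N_h S_h / Σ N_i S_i, with n = 502.
  stratum A: N_h·S_h = 650·0.9 = 585.00
  stratum B: N_h·S_h = 2050·1.6 = 3280.00
  stratum C: N_h·S_h = 3000·1.0 = 3000.00
Σ N_h S_h = 6865.00
n for stratum A = 502·585.00/6865.00 = 42.778 → 43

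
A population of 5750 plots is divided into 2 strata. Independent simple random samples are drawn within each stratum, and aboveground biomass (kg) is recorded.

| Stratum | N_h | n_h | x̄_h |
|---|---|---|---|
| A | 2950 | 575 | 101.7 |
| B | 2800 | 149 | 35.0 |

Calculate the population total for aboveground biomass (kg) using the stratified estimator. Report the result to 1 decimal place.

τ̂_st ≈ 398015.0

τ̂_st = Σ N_h x̄_h = 2950·101.7 + 2800·35.0 = 398015.0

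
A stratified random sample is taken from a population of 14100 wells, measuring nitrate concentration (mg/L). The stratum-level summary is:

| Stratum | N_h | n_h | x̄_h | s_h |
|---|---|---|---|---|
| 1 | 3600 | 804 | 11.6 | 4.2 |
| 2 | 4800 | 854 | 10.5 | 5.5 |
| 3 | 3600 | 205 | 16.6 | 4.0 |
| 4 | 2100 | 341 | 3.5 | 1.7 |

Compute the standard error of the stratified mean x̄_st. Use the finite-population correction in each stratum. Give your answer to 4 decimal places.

SE(x̄_st) ≈ 0.0972

V̂(x̄_st) = Σ W_h² (1 − n_h/N_h) s_h²/n_h, with W_h = N_h/N and N = 14100:
  stratum 1: (3600/14100)²·(1 − 804/3600)·4.2²/804 = 0.00111082
  stratum 2: (4800/14100)²·(1 − 854/4800)·5.5²/854 = 0.00337464
  stratum 3: (3600/14100)²·(1 − 205/3600)·4.0²/205 = 0.00479811
  stratum 4: (2100/14100)²·(1 − 341/2100)·1.7²/341 = 0.000157467
V̂(x̄_st) = 0.00944104
SE(x̄_st) = √0.00944104 = 0.097165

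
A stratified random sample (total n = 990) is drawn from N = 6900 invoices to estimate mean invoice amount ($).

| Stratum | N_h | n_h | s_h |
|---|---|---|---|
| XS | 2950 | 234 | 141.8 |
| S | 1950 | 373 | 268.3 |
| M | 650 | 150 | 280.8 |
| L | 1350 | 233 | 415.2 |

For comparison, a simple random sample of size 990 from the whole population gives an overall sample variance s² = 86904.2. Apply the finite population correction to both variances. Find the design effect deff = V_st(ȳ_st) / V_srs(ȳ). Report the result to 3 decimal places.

deff ≈ 0.718

V̂(ȳ_st) = Σ W_h² (1 − n_h/N_h) s_h²/n_h, with W_h = N_h/N and N = 6900:
  stratum XS: (2950/6900)²·(1 − 234/2950)·141.8²/234 = 14.4607
  stratum S: (1950/6900)²·(1 − 373/1950)·268.3²/373 = 12.4652
  stratum M: (650/6900)²·(1 − 150/650)·280.8²/150 = 3.58829
  stratum L: (1350/6900)²·(1 − 233/1350)·415.2²/233 = 23.4341
V_st = 53.9483
V_srs = (1 − 990/6900)·86904.2/990 = 75.1872
deff = V_st / V_srs = 53.9483/75.1872 = 0.7175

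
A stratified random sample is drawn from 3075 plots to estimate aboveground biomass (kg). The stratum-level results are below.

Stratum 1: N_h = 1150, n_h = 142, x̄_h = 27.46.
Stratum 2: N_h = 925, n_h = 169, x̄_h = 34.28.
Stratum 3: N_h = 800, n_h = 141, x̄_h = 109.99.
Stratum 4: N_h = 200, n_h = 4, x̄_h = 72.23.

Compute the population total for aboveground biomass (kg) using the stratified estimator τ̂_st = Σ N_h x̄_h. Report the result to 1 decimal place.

τ̂_st ≈ 165726.0

τ̂_st = Σ N_h x̄_h = 1150·27.46 + 925·34.28 + 800·109.99 + 200·72.23 = 165726.0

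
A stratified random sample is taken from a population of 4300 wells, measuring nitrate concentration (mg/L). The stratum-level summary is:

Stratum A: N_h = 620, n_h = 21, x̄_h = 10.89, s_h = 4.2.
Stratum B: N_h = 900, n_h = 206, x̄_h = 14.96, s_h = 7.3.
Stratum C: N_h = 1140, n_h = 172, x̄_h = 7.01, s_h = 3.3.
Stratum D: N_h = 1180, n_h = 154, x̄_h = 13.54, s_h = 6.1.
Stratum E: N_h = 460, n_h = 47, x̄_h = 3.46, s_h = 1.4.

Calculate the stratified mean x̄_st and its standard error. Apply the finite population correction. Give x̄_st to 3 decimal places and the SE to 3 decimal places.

x̄_st ≈ 10.646, SE ≈ 0.214

x̄_st = Σ W_h x̄_h = (620·10.89 + 900·14.96 + 1140·7.01 + 1180·13.54 + 460·3.46)/4300 = 10.64558
V̂(x̄_st) = Σ W_h² (1 − n_h/N_h) s_h²/n_h, with W_h = N_h/N and N = 4300:
  stratum A: (620/4300)²·(1 − 21/620)·4.2²/21 = 0.0168718
  stratum B: (900/4300)²·(1 − 206/900)·7.3²/206 = 0.00873863
  stratum C: (1140/4300)²·(1 − 172/1140)·3.3²/172 = 0.0037787
  stratum D: (1180/4300)²·(1 − 154/1180)·6.1²/154 = 0.0158209
  stratum E: (460/4300)²·(1 − 47/460)·1.4²/47 = 0.000428479
V̂(x̄_st) = 0.0456385
SE(x̄_st) = √0.0456385 = 0.213632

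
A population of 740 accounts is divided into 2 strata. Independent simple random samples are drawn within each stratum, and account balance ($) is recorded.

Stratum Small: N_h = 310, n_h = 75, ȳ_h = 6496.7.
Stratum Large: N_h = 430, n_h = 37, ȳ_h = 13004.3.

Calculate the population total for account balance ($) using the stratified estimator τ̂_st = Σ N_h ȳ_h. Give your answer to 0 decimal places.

τ̂_st ≈ 7605826

τ̂_st = Σ N_h ȳ_h = 310·6496.7 + 430·13004.3 = 7605826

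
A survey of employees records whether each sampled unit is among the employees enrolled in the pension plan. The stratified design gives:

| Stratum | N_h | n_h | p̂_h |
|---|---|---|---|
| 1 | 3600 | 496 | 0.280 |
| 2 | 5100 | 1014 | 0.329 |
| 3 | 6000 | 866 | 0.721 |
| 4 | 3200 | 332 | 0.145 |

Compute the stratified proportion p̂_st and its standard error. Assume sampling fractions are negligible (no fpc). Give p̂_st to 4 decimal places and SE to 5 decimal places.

N = 17900; stratum weights W_h = N_h/N.
p̂_st = Σ W_h p̂_h = (3600·0.280 + 5100·0.329 + 6000·0.721 + 3200·0.145)/17900 = 0.41765
V̂(p̂_st) = Σ W_h² p̂_h(1−p̂_h)/(n_h−1):
  stratum 1: (3600/17900)²·0.280·0.720/495 = 1.64734e-05
  stratum 2: (5100/17900)²·0.329·0.671/1013 = 1.76906e-05
  stratum 3: (6000/17900)²·0.721·0.279/865 = 2.61288e-05
  stratum 4: (3200/17900)²·0.145·0.855/331 = 1.19702e-05
V̂(p̂_st) = 7.2263e-05; SE = √V̂ = 0.00850077

p̂_st ≈ 0.4176, SE ≈ 0.00850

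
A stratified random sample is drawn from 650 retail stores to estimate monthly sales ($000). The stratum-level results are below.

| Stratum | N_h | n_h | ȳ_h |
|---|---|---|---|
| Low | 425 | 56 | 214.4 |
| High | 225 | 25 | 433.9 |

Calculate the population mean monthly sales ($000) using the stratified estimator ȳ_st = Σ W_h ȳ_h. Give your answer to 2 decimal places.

ȳ_st ≈ 290.38

N = Σ N_h = 650. Stratum weights W_h = N_h/N.
ȳ_st = (425·214.4 + 225·433.9) / 650 = 290.3808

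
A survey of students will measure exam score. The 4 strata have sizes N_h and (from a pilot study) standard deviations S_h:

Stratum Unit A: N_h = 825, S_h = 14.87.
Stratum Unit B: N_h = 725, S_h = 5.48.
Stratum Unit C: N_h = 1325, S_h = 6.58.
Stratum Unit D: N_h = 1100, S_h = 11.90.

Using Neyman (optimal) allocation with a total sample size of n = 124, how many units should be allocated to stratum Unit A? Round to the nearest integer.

Neyman allocation: n_h = n · N_h S_h / Σ N_i S_i, with n = 124.
  stratum Unit A: N_h·S_h = 825·14.87 = 12267.75
  stratum Unit B: N_h·S_h = 725·5.48 = 3973.00
  stratum Unit C: N_h·S_h = 1325·6.58 = 8718.50
  stratum Unit D: N_h·S_h = 1100·11.90 = 13090.00
Σ N_h S_h = 38049.25
n for stratum Unit A = 124·12267.75/38049.25 = 39.980 → 40

40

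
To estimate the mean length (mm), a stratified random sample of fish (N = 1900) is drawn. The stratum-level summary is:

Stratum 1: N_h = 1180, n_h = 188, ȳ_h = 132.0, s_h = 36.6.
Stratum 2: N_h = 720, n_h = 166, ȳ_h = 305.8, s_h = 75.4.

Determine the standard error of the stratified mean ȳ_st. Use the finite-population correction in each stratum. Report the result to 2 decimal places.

V̂(ȳ_st) = Σ W_h² (1 − n_h/N_h) s_h²/n_h, with W_h = N_h/N and N = 1900:
  stratum 1: (1180/1900)²·(1 − 188/1180)·36.6²/188 = 2.31042
  stratum 2: (720/1900)²·(1 − 166/720)·75.4²/166 = 3.78416
V̂(ȳ_st) = 6.09458
SE(ȳ_st) = √6.09458 = 2.46872

SE(ȳ_st) ≈ 2.47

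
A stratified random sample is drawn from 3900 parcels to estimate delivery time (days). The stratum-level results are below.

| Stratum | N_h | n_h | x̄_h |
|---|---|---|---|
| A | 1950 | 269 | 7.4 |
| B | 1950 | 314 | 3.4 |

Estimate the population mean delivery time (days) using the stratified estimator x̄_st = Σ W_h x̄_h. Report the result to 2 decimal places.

x̄_st ≈ 5.40

N = Σ N_h = 3900. Stratum weights W_h = N_h/N.
x̄_st = (1950·7.4 + 1950·3.4) / 3900 = 5.4000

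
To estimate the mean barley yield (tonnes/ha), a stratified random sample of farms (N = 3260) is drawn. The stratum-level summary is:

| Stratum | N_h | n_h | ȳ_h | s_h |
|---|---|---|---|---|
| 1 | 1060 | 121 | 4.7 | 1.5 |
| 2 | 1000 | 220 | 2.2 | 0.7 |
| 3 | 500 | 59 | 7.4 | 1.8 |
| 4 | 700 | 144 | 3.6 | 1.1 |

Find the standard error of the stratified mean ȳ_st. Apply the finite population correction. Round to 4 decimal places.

V̂(ȳ_st) = Σ W_h² (1 − n_h/N_h) s_h²/n_h, with W_h = N_h/N and N = 3260:
  stratum 1: (1060/3260)²·(1 − 121/1060)·1.5²/121 = 0.00174154
  stratum 2: (1000/3260)²·(1 − 220/1000)·0.7²/220 = 0.000163468
  stratum 3: (500/3260)²·(1 − 59/500)·1.8²/59 = 0.00113937
  stratum 4: (700/3260)²·(1 − 144/700)·1.1²/144 = 0.000307723
V̂(ȳ_st) = 0.00335211
SE(ȳ_st) = √0.00335211 = 0.0578974

SE(ȳ_st) ≈ 0.0579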